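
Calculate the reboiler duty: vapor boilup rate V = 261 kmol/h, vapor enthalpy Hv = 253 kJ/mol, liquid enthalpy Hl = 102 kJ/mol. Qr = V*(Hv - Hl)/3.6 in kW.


Qr = 261 * (253 - 102) / 3.6 = 261 * 151 / 3.6 = 10950

10950 kW


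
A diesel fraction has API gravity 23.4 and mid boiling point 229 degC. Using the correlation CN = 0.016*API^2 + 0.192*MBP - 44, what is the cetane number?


CN = 0.016 * 23.4^2 + 0.192 * 229 - 44
CN = 8.76096 + 43.968 - 44 = 8.72896

8.72896


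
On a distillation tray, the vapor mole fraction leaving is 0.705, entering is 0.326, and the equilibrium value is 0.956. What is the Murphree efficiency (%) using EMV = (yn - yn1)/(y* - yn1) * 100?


Murphree vapor efficiency: EMV = (y_n - y_(n-1)) / (y*_n - y_(n-1)) * 100
EMV = (0.705 - 0.326) / (0.956 - 0.326) * 100 = 0.379 / 0.63 * 100 = 60.16

60.16 %


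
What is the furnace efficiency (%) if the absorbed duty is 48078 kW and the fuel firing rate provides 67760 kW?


Furnace efficiency = Q_absorbed / Q_fuel * 100
= 48078 / 67760 * 100 = 70.95

70.95 %


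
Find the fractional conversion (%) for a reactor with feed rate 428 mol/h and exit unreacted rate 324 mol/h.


X = (F_in - F_out) / F_in * 100
Moles reacted = 428 - 324 = 104
X = 104 / 428 * 100
= 0.2430 * 100
= 24.30 %

24.30 %


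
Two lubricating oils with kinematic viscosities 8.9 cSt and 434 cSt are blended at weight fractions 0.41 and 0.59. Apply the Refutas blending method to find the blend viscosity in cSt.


Refutas method: VBN_i = 14.534*ln(ln(visc_i + 0.8)) + 10.975, blended linearly by mass fraction; since VBN is linear in VBI_i = ln(ln(visc_i + 0.8)) and the fractions sum to 1, blend VBI directly: visc = exp(exp(VBI_blend)) - 0.8
VBI_1 = ln(ln(8.9 + 0.8)) = 0.820716
VBI_2 = ln(ln(434 + 0.8)) = 1.80416
VBI_blend = 0.41 * 0.820716 + 0.59 * 1.80416 = 1.40095
visc_blend = exp(exp(1.40095)) - 0.8 = 57.12

57.12 cSt


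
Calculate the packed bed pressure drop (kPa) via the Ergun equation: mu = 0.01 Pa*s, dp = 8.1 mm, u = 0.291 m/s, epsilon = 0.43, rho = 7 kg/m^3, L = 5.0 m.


dp = 8.1 mm = 0.0081 m
Viscous term = 150*0.01*0.291*(1-0.43)^2 / (0.0081^2*0.43^3) = 27186.8
Inertial term = 1.75*7*0.291^2*(1-0.43) / (0.0081*0.43^3) = 918.135
dP/L = 27186.8 + 918.135 = 28104.9 Pa/m
dP = 28104.9 * 5.0 / 1000 = 140.5 kPa

140.5 kPa


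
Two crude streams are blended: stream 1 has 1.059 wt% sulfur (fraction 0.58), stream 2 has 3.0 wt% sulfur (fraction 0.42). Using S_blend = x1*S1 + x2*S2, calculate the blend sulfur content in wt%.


Linear sulfur blending: S_blend = x1*S1 + x2*S2
Contribution 1: 0.58 * 1.059 = 0.61422 wt%
Contribution 2: 0.42 * 3.0 = 1.26 wt%
S_blend = 0.61422 + 1.26 = 1.87422

1.87422 wt%


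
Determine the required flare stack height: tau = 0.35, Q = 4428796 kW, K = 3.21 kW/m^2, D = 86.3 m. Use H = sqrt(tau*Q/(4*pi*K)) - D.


tau*Q/(4*pi*K) = 0.35 * 4428796 / (4 * pi * 3.21) = 38427.2
sqrt(38427.2) = 196.029
H = 196.029 - 86.3 = 109.7

109.7 m


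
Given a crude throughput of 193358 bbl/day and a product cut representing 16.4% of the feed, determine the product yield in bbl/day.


Crude throughput = 193358 bbl/day
Fraction yield = 16.4%
yield = throughput * fraction / 100
yield = 193358 * 16.4 / 100 = 31710.712

31710.712 bbl/day


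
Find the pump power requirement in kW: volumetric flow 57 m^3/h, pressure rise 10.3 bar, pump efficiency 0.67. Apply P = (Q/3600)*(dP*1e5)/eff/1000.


Q = 57 / 3600 = 0.0158333 m^3/s
P = 0.0158333 * (10.3 * 1e5) / 0.67 / 1000 = 24.34

24.34 kW


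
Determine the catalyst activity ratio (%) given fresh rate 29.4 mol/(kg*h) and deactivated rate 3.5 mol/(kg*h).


Activity (%) = (rate_used / rate_fresh) * 100
rate_used = 3.5, rate_fresh = 29.4
= (3.5 / 29.4) * 100
= 0.1190 * 100 = 11.90

11.90 %


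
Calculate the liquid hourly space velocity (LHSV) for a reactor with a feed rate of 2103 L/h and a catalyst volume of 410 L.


LHSV = volumetric feed rate / catalyst volume
= 2103 L/h / 410 L
= 5.129 h^-1

5.129 h^-1


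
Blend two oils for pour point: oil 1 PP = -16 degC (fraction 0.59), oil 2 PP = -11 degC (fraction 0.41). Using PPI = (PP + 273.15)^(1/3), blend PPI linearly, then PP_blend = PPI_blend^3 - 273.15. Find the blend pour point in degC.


PPI_1 = (-16 + 273.15)^(1/3) = 6.359098
PPI_2 = (-11 + 273.15)^(1/3) = 6.400049
PPI_blend = 0.59 * 6.359098 + 0.41 * 6.400049 = 6.375888
PP_blend = 6.375888^3 - 273.15 = 259.1923 - 273.15 = -13.96

-13.96 degC


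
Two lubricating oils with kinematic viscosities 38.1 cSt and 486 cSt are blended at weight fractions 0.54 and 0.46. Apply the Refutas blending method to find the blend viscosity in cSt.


Refutas method: VBN_i = 14.534*ln(ln(visc_i + 0.8)) + 10.975, blended linearly by mass fraction; since VBN is linear in VBI_i = ln(ln(visc_i + 0.8)) and the fractions sum to 1, blend VBI directly: visc = exp(exp(VBI_blend)) - 0.8
VBI_1 = ln(ln(38.1 + 0.8)) = 1.29773
VBI_2 = ln(ln(486 + 0.8)) = 1.82259
VBI_blend = 0.54 * 1.29773 + 0.46 * 1.82259 = 1.53917
visc_blend = exp(exp(1.53917)) - 0.8 = 104.9

104.9 cSt


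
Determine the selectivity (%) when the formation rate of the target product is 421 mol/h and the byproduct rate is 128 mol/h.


Selectivity = desired / (desired + undesired) * 100
Total products = 421 + 128 = 549 mol/h
S = 421 / 549 * 100
= 0.7668 * 100
= 76.68 %

76.68 %


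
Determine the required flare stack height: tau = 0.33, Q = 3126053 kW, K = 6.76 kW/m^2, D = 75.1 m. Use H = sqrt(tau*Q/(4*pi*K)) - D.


tau*Q/(4*pi*K) = 0.33 * 3126053 / (4 * pi * 6.76) = 12143.8
sqrt(12143.8) = 110.199
H = 110.199 - 75.1 = 35.10

35.10 m


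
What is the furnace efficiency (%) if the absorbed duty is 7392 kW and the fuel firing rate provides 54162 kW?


Furnace efficiency = Q_absorbed / Q_fuel * 100
= 7392 / 54162 * 100 = 13.65

13.65 %


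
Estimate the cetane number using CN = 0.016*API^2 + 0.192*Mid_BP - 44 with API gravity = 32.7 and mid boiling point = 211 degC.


CN = 0.016 * 32.7^2 + 0.192 * 211 - 44
CN = 17.10864 + 40.512 - 44 = 13.62064

13.62064


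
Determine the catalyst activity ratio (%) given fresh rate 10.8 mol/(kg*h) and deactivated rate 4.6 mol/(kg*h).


Activity (%) = (rate_used / rate_fresh) * 100
rate_used = 4.6, rate_fresh = 10.8
= (4.6 / 10.8) * 100
= 0.4259 * 100 = 42.59

42.59 %


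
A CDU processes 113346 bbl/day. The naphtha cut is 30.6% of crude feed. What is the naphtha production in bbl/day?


Crude throughput = 113346 bbl/day
Fraction yield = 30.6%
yield = throughput * fraction / 100
yield = 113346 * 30.6 / 100 = 34683.876

34683.876 bbl/day


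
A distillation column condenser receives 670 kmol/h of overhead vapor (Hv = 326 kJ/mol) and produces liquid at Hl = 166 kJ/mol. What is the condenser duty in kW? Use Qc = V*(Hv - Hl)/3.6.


Qc = 670 * (326 - 166) / 3.6 = 670 * 160 / 3.6 = 29780

29780 kW


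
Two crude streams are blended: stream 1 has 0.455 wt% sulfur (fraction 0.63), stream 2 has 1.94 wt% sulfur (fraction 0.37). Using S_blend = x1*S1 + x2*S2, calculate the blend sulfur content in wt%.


Linear sulfur blending: S_blend = x1*S1 + x2*S2
Contribution 1: 0.63 * 0.455 = 0.28665 wt%
Contribution 2: 0.37 * 1.94 = 0.7178 wt%
S_blend = 0.28665 + 0.7178 = 1.00445

1.00445 wt%


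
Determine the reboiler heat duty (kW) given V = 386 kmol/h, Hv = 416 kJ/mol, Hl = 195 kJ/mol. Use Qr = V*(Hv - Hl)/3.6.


Qr = 386 * (416 - 195) / 3.6 = 386 * 221 / 3.6 = 23700

23700 kW


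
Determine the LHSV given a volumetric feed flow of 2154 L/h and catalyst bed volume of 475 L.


LHSV = volumetric feed rate / catalyst volume
= 2154 L/h / 475 L
= 4.535 h^-1

4.535 h^-1


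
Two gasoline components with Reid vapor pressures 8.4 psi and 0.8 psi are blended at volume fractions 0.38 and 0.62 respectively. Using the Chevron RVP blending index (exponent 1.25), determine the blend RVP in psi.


Chevron index: RVP_blend = (sum xi*RVPi^1.25)^(1/1.25)
RVP^1.25 terms: 0.38 * 8.4^1.25 + 0.62 * 0.8^1.25 = 5.90325
RVP_blend = 5.90325^(1/1.25) = 4.139

4.139 psi


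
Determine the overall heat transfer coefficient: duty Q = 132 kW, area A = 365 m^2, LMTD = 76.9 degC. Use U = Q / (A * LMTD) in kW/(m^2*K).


From Q = U*A*LMTD, U = Q / (A * LMTD)
U = 132 / (365 * 76.9) = 132 / 28068.5 = 0.004703

0.004703 kW/(m^2*K)


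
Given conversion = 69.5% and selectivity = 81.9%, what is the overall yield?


Overall yield = conversion (%) * selectivity (%) / 100
Conversion = 69.5%, Selectivity = 81.9%
Y = 69.5 * 81.9 / 100
= 56.9205 %

56.9205 %


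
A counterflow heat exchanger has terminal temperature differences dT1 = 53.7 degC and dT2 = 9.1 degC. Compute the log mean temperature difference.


LMTD = (dT1 - dT2) / ln(dT1/dT2)
= (53.7 - 9.1) / ln(53.7 / 9.1) = 44.6 / 1.77514 = 25.12

25.12 degC


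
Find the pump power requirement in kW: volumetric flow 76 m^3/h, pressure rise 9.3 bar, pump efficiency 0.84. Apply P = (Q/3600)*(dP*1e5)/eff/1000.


Q = 76 / 3600 = 0.0211111 m^3/s
P = 0.0211111 * (9.3 * 1e5) / 0.84 / 1000 = 23.37

23.37 kW


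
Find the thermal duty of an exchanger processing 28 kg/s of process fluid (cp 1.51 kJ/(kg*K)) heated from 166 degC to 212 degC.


Q = m_dot * cp * delta_T
delta_T = 212 - 166 = 46 K
Q = 28 * 1.51 * 46
= 42.28 * 46
= 1944.88 kW

1944.88 kW


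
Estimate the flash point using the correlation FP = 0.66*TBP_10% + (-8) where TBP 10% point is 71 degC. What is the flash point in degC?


FP = 0.66 * 71 + (-8) = 38.86

38.86 degC


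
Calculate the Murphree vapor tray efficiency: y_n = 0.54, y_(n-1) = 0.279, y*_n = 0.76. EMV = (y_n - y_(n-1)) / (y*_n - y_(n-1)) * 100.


Murphree vapor efficiency: EMV = (y_n - y_(n-1)) / (y*_n - y_(n-1)) * 100
EMV = (0.54 - 0.279) / (0.76 - 0.279) * 100 = 0.261 / 0.481 * 100 = 54.26

54.26 %


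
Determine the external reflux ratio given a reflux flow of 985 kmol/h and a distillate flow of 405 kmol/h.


Reflux ratio definition: R = L / D (liquid returned / distillate withdrawn)
L = 985 kmol/h, D = 405 kmol/h
R = 985 / 405 = 2.432

2.432


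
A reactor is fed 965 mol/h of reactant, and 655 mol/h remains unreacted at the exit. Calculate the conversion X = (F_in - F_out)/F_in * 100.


X = (F_in - F_out) / F_in * 100
Moles reacted = 965 - 655 = 310
X = 310 / 965 * 100
= 0.3212 * 100
= 32.12 %

32.12 %


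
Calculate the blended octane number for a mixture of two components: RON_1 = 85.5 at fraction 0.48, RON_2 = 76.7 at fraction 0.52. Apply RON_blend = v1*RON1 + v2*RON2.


Linear blending: RON_blend = sum(vi * RONi)
Contribution 1: 0.48 * 85.5 = 41.04
Contribution 2: 0.52 * 76.7 = 39.884
RON_blend = 41.04 + 39.884 = 80.924

80.924


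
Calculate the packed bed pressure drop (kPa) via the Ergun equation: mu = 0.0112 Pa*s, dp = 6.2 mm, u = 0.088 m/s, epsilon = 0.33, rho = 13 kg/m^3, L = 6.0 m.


dp = 6.2 mm = 0.0062 m
Viscous term = 150*0.0112*0.088*(1-0.33)^2 / (0.0062^2*0.33^3) = 48041.5
Inertial term = 1.75*13*0.088^2*(1-0.33) / (0.0062*0.33^3) = 529.771
dP/L = 48041.5 + 529.771 = 48571.3 Pa/m
dP = 48571.3 * 6.0 / 1000 = 291.4 kPa

291.4 kPa


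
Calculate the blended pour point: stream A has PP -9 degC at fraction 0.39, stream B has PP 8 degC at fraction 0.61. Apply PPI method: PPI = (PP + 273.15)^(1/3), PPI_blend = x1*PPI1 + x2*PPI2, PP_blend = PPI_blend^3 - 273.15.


PPI_1 = (-9 + 273.15)^(1/3) = 6.416283
PPI_2 = (8 + 273.15)^(1/3) = 6.551077
PPI_blend = 0.39 * 6.416283 + 0.61 * 6.551077 = 6.498507
PP_blend = 6.498507^3 - 273.15 = 274.4358 - 273.15 = 1.29

1.29 degC


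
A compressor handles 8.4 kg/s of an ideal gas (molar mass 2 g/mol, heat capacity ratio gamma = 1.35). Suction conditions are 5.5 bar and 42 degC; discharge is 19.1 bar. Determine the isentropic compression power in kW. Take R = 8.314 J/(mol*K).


Isentropic work: W = m*(gamma/(gamma-1))*(R*T1/MW)*((P2/P1)^((gamma-1)/gamma) - 1)
T1 = 42 + 273.15 = 315.15 K
Pressure ratio = 19.1 / 5.5 = 3.47273
Exponent = (1.35 - 1)/1.35 = 0.259259
(P2/P1)^exp - 1 = 3.47273^0.259259 - 1 = 0.380937
W = 8.4 * 1.35 / 0.35 * 8.314 * 315.15 / 2 * 0.380937 = 16170

16170 kW


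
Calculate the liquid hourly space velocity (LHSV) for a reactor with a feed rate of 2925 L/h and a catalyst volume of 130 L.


LHSV = volumetric feed rate / catalyst volume
= 2925 L/h / 130 L
= 22.50 h^-1

22.50 h^-1


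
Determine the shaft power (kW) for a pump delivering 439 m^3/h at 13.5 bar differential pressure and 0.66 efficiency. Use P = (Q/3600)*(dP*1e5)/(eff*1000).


Q = 439 / 3600 = 0.121944 m^3/s
P = 0.121944 * (13.5 * 1e5) / 0.66 / 1000 = 249.4

249.4 kW


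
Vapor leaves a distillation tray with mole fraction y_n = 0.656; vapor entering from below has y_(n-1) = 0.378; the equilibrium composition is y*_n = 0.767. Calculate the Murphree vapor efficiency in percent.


Murphree vapor efficiency: EMV = (y_n - y_(n-1)) / (y*_n - y_(n-1)) * 100
EMV = (0.656 - 0.378) / (0.767 - 0.378) * 100 = 0.278 / 0.389 * 100 = 71.47

71.47 %


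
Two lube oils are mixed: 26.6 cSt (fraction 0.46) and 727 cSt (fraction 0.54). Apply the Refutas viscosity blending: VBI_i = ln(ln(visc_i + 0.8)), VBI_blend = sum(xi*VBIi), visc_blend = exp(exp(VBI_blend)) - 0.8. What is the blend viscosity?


Refutas method: VBN_i = 14.534*ln(ln(visc_i + 0.8)) + 10.975, blended linearly by mass fraction; since VBN is linear in VBI_i = ln(ln(visc_i + 0.8)) and the fractions sum to 1, blend VBI directly: visc = exp(exp(VBI_blend)) - 0.8
VBI_1 = ln(ln(26.6 + 0.8)) = 1.19711
VBI_2 = ln(ln(727 + 0.8)) = 1.88556
VBI_blend = 0.46 * 1.19711 + 0.54 * 1.88556 = 1.56887
visc_blend = exp(exp(1.56887)) - 0.8 = 120.9

120.9 cSt


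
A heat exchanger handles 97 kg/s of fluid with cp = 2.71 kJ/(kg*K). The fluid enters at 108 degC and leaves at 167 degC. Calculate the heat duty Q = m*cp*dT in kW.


Q = m_dot * cp * delta_T
delta_T = 167 - 108 = 59 K
Q = 97 * 2.71 * 59
= 262.87 * 59
= 15509.33 kW

15509.33 kW


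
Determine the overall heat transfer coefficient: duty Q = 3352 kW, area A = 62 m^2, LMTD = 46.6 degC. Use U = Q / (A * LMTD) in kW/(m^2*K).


From Q = U*A*LMTD, U = Q / (A * LMTD)
U = 3352 / (62 * 46.6) = 3352 / 2889.2 = 1.160

1.160 kW/(m^2*K)


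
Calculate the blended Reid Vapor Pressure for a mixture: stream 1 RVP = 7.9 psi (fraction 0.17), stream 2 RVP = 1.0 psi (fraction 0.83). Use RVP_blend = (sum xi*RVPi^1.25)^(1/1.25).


Chevron index: RVP_blend = (sum xi*RVPi^1.25)^(1/1.25)
RVP^1.25 terms: 0.17 * 7.9^1.25 + 0.83 * 1.0^1.25 = 3.08156
RVP_blend = 3.08156^(1/1.25) = 2.460

2.460 psi


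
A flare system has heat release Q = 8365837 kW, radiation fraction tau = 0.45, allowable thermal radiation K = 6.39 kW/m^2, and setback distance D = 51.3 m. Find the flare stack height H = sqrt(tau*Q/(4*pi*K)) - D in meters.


tau*Q/(4*pi*K) = 0.45 * 8365837 / (4 * pi * 6.39) = 46882.5
sqrt(46882.5) = 216.524
H = 216.524 - 51.3 = 165.2

165.2 m


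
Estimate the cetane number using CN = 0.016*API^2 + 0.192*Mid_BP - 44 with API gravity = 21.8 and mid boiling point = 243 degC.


CN = 0.016 * 21.8^2 + 0.192 * 243 - 44
CN = 7.60384 + 46.656 - 44 = 10.25984

10.25984


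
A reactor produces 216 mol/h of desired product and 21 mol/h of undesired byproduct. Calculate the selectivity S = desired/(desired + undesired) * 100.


Selectivity = desired / (desired + undesired) * 100
Total products = 216 + 21 = 237 mol/h
S = 216 / 237 * 100
= 0.9114 * 100
= 91.14 %

91.14 %


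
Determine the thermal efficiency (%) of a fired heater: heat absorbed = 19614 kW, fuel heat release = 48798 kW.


Furnace efficiency = Q_absorbed / Q_fuel * 100
= 19614 / 48798 * 100 = 40.19

40.19 %


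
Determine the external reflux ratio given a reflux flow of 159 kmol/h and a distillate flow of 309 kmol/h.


Reflux ratio definition: R = L / D (liquid returned / distillate withdrawn)
L = 159 kmol/h, D = 309 kmol/h
R = 159 / 309 = 0.5146

0.5146


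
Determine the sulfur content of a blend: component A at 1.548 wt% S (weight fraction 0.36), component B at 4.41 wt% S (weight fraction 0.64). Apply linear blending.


Linear sulfur blending: S_blend = x1*S1 + x2*S2
Contribution 1: 0.36 * 1.548 = 0.55728 wt%
Contribution 2: 0.64 * 4.41 = 2.8224 wt%
S_blend = 0.55728 + 2.8224 = 3.37968

3.37968 wt%


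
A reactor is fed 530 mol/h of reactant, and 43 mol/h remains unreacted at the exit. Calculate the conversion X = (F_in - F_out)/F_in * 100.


X = (F_in - F_out) / F_in * 100
Moles reacted = 530 - 43 = 487
X = 487 / 530 * 100
= 0.9189 * 100
= 91.89 %

91.89 %


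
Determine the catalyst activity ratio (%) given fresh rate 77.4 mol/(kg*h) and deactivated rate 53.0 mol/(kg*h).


Activity (%) = (rate_used / rate_fresh) * 100
rate_used = 53.0, rate_fresh = 77.4
= (53.0 / 77.4) * 100
= 0.6848 * 100 = 68.48

68.48 %


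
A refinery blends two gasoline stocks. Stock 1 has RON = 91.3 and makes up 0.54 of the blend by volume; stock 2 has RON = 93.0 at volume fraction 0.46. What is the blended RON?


Linear blending: RON_blend = sum(vi * RONi)
Contribution 1: 0.54 * 91.3 = 49.302
Contribution 2: 0.46 * 93.0 = 42.78
RON_blend = 49.302 + 42.78 = 92.082

92.082


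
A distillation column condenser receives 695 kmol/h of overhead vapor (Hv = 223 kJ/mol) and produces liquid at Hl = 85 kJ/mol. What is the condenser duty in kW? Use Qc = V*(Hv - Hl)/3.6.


Qc = 695 * (223 - 85) / 3.6 = 695 * 138 / 3.6 = 26640

26640 kW


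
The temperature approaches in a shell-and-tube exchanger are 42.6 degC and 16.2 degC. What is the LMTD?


LMTD = (dT1 - dT2) / ln(dT1/dT2)
= (42.6 - 16.2) / ln(42.6 / 16.2) = 26.4 / 0.966843 = 27.31

27.31 degC


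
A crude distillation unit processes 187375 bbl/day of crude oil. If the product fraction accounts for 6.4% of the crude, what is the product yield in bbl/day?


Crude throughput = 187375 bbl/day
Fraction yield = 6.4%
yield = throughput * fraction / 100
yield = 187375 * 6.4 / 100 = 11992

11992 bbl/day


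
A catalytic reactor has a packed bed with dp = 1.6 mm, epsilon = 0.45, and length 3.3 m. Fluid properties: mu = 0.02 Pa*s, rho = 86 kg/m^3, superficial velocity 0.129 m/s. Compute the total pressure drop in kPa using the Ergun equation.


dp = 1.6 mm = 0.0016 m
Viscous term = 150*0.02*0.129*(1-0.45)^2 / (0.0016^2*0.45^3) = 501833
Inertial term = 1.75*86*0.129^2*(1-0.45) / (0.0016*0.45^3) = 9447.59
dP/L = 501833 + 9447.59 = 511281 Pa/m
dP = 511281 * 3.3 / 1000 = 1687 kPa

1687 kPa


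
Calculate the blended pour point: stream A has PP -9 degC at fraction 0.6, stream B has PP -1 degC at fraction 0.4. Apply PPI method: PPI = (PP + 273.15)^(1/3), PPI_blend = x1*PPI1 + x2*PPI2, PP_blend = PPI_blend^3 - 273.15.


PPI_1 = (-9 + 273.15)^(1/3) = 6.416283
PPI_2 = (-1 + 273.15)^(1/3) = 6.480414
PPI_blend = 0.6 * 6.416283 + 0.4 * 6.480414 = 6.441935
PP_blend = 6.441935^3 - 273.15 = 267.3308 - 273.15 = -5.82

-5.82 degC


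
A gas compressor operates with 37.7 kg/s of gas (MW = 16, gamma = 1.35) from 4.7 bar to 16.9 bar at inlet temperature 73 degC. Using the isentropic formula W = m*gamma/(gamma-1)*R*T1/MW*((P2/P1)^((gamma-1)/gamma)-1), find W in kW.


Isentropic work: W = m*(gamma/(gamma-1))*(R*T1/MW)*((P2/P1)^((gamma-1)/gamma) - 1)
T1 = 73 + 273.15 = 346.15 K
Pressure ratio = 16.9 / 4.7 = 3.59574
Exponent = (1.35 - 1)/1.35 = 0.259259
(P2/P1)^exp - 1 = 3.59574^0.259259 - 1 = 0.393456
W = 37.7 * 1.35 / 0.35 * 8.314 * 346.15 / 16 * 0.393456 = 10290

10290 kW


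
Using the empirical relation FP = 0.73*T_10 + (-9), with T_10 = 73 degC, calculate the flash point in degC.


FP = 0.73 * 73 + (-9) = 44.29

44.29 degC


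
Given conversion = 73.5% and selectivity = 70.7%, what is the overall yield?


Overall yield = conversion (%) * selectivity (%) / 100
Conversion = 73.5%, Selectivity = 70.7%
Y = 73.5 * 70.7 / 100
= 51.9645 %

51.9645 %


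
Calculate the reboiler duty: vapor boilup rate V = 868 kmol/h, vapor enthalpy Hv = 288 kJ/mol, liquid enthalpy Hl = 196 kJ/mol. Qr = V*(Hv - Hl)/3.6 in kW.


Qr = 868 * (288 - 196) / 3.6 = 868 * 92 / 3.6 = 22180

22180 kW


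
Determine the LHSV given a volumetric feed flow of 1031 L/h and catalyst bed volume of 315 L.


LHSV = volumetric feed rate / catalyst volume
= 1031 L/h / 315 L
= 3.273 h^-1

3.273 h^-1


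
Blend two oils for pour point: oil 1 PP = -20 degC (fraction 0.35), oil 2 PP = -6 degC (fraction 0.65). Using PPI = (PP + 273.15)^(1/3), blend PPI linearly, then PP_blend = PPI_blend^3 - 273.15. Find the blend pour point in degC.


PPI_1 = (-20 + 273.15)^(1/3) = 6.325953
PPI_2 = (-6 + 273.15)^(1/3) = 6.440482
PPI_blend = 0.35 * 6.325953 + 0.65 * 6.440482 = 6.400397
PP_blend = 6.400397^3 - 273.15 = 262.1928 - 273.15 = -10.96

-10.96 degC


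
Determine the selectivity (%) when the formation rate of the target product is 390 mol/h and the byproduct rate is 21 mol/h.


Selectivity = desired / (desired + undesired) * 100
Total products = 390 + 21 = 411 mol/h
S = 390 / 411 * 100
= 0.9489 * 100
= 94.89 %

94.89 %


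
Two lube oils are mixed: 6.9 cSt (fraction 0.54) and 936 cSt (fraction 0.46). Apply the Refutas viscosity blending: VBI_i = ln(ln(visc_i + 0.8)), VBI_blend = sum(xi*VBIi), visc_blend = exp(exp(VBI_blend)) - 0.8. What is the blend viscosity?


Refutas method: VBN_i = 14.534*ln(ln(visc_i + 0.8)) + 10.975, blended linearly by mass fraction; since VBN is linear in VBI_i = ln(ln(visc_i + 0.8)) and the fractions sum to 1, blend VBI directly: visc = exp(exp(VBI_blend)) - 0.8
VBI_1 = ln(ln(6.9 + 0.8)) = 0.713548
VBI_2 = ln(ln(936 + 0.8)) = 1.92315
VBI_blend = 0.54 * 0.713548 + 0.46 * 1.92315 = 1.26996
visc_blend = exp(exp(1.26996)) - 0.8 = 34.39

34.39 cSt


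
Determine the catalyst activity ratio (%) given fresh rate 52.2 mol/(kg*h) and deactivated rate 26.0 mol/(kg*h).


Activity (%) = (rate_used / rate_fresh) * 100
rate_used = 26.0, rate_fresh = 52.2
= (26.0 / 52.2) * 100
= 0.4981 * 100 = 49.81

49.81 %


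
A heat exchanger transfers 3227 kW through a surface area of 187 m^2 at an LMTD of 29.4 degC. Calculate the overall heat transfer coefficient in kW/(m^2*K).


From Q = U*A*LMTD, U = Q / (A * LMTD)
U = 3227 / (187 * 29.4) = 3227 / 5497.8 = 0.5870

0.5870 kW/(m^2*K)


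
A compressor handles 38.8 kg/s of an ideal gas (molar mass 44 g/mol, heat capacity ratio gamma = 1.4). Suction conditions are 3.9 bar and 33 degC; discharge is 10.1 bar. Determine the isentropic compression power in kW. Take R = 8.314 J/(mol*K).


Isentropic work: W = m*(gamma/(gamma-1))*(R*T1/MW)*((P2/P1)^((gamma-1)/gamma) - 1)
T1 = 33 + 273.15 = 306.15 K
Pressure ratio = 10.1 / 3.9 = 2.58974
Exponent = (1.4 - 1)/1.4 = 0.285714
(P2/P1)^exp - 1 = 2.58974^0.285714 - 1 = 0.312421
W = 38.8 * 1.4 / 0.4 * 8.314 * 306.15 / 44 * 0.312421 = 2454

2454 kW


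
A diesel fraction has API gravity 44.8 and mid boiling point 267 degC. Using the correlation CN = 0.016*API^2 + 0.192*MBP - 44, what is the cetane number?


CN = 0.016 * 44.8^2 + 0.192 * 267 - 44
CN = 32.11264 + 51.264 - 44 = 39.37664

39.37664


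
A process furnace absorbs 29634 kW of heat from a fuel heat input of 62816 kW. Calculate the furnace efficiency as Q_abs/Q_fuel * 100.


Furnace efficiency = Q_absorbed / Q_fuel * 100
= 29634 / 62816 * 100 = 47.18

47.18 %


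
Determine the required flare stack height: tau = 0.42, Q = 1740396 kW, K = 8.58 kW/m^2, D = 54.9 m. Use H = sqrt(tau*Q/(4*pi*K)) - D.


tau*Q/(4*pi*K) = 0.42 * 1740396 / (4 * pi * 8.58) = 6779.54
sqrt(6779.54) = 82.338
H = 82.338 - 54.9 = 27.44

27.44 m


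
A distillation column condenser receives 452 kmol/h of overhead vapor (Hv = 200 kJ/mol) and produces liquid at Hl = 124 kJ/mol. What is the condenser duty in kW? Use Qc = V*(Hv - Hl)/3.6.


Qc = 452 * (200 - 124) / 3.6 = 452 * 76 / 3.6 = 9542

9542 kW


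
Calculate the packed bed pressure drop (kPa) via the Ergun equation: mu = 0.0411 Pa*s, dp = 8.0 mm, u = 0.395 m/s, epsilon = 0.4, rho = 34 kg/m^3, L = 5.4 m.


dp = 8.0 mm = 0.008 m
Viscous term = 150*0.0411*0.395*(1-0.4)^2 / (0.008^2*0.4^3) = 214029
Inertial term = 1.75*34*0.395^2*(1-0.4) / (0.008*0.4^3) = 10879.1
dP/L = 214029 + 10879.1 = 224908 Pa/m
dP = 224908 * 5.4 / 1000 = 1215 kPa

1215 kPa


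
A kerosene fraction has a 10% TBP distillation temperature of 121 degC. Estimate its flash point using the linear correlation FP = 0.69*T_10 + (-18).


FP = 0.69 * 121 + (-18) = 65.49

65.49 degC


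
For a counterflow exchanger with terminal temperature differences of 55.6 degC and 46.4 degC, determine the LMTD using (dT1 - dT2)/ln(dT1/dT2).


LMTD = (dT1 - dT2) / ln(dT1/dT2)
= (55.6 - 46.4) / ln(55.6 / 46.4) = 9.2 / 0.180884 = 50.86

50.86 degC


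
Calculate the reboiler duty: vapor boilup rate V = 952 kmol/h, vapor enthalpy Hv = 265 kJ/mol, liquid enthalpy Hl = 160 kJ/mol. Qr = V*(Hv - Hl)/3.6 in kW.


Qr = 952 * (265 - 160) / 3.6 = 952 * 105 / 3.6 = 27770

27770 kW


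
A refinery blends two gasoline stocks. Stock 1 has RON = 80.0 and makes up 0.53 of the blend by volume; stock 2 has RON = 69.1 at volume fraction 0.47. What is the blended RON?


Linear blending: RON_blend = sum(vi * RONi)
Contribution 1: 0.53 * 80.0 = 42.4
Contribution 2: 0.47 * 69.1 = 32.477
RON_blend = 42.4 + 32.477 = 74.877

74.877


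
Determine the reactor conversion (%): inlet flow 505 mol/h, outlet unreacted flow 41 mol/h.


X = (F_in - F_out) / F_in * 100
Moles reacted = 505 - 41 = 464
X = 464 / 505 * 100
= 0.9188 * 100
= 91.88 %

91.88 %


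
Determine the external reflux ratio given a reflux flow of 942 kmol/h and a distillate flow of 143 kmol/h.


Reflux ratio definition: R = L / D (liquid returned / distillate withdrawn)
L = 942 kmol/h, D = 143 kmol/h
R = 942 / 143 = 6.587

6.587


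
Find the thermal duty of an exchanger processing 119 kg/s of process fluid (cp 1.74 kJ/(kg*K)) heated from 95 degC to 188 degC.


Q = m_dot * cp * delta_T
delta_T = 188 - 95 = 93 K
Q = 119 * 1.74 * 93
= 207.06 * 93
= 19256.58 kW

19256.58 kW


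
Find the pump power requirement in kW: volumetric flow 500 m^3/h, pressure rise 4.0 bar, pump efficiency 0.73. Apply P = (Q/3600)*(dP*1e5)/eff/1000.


Q = 500 / 3600 = 0.138889 m^3/s
P = 0.138889 * (4.0 * 1e5) / 0.73 / 1000 = 76.10

76.10 kW


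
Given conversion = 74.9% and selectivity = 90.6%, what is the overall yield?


Overall yield = conversion (%) * selectivity (%) / 100
Conversion = 74.9%, Selectivity = 90.6%
Y = 74.9 * 90.6 / 100
= 67.8594 %

67.8594 %


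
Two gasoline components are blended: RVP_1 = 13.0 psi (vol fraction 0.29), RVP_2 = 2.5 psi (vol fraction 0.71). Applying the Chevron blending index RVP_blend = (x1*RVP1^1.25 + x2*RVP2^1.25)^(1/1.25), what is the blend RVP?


Chevron index: RVP_blend = (sum xi*RVPi^1.25)^(1/1.25)
RVP^1.25 terms: 0.29 * 13.0^1.25 + 0.71 * 2.5^1.25 = 9.39053
RVP_blend = 9.39053^(1/1.25) = 6.000

6.000 psi


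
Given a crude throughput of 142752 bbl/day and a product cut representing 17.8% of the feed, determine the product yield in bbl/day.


Crude throughput = 142752 bbl/day
Fraction yield = 17.8%
yield = throughput * fraction / 100
yield = 142752 * 17.8 / 100 = 25409.856

25409.856 bbl/day


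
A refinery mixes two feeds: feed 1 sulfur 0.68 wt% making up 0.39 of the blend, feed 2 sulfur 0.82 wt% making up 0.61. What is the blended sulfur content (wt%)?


Linear sulfur blending: S_blend = x1*S1 + x2*S2
Contribution 1: 0.39 * 0.68 = 0.2652 wt%
Contribution 2: 0.61 * 0.82 = 0.5002 wt%
S_blend = 0.2652 + 0.5002 = 0.7654

0.7654 wt%


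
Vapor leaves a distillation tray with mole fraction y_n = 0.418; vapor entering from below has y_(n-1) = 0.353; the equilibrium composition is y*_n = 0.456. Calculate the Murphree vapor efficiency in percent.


Murphree vapor efficiency: EMV = (y_n - y_(n-1)) / (y*_n - y_(n-1)) * 100
EMV = (0.418 - 0.353) / (0.456 - 0.353) * 100 = 0.065 / 0.103 * 100 = 63.11

63.11 %


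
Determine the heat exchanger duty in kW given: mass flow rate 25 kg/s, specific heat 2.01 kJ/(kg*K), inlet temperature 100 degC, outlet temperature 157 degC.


Q = m_dot * cp * delta_T
delta_T = 157 - 100 = 57 K
Q = 25 * 2.01 * 57
= 50.25 * 57
= 2864.25 kW

2864.25 kW


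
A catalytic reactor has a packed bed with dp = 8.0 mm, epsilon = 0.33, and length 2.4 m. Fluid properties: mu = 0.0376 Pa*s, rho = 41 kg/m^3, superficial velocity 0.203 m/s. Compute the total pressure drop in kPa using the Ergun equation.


dp = 8.0 mm = 0.008 m
Viscous term = 150*0.0376*0.203*(1-0.33)^2 / (0.008^2*0.33^3) = 223462
Inertial term = 1.75*41*0.203^2*(1-0.33) / (0.008*0.33^3) = 6890.6
dP/L = 223462 + 6890.6 = 230353 Pa/m
dP = 230353 * 2.4 / 1000 = 552.8 kPa

552.8 kPa


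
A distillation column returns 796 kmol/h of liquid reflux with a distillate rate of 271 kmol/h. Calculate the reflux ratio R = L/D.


Reflux ratio definition: R = L / D (liquid returned / distillate withdrawn)
L = 796 kmol/h, D = 271 kmol/h
R = 796 / 271 = 2.937

2.937


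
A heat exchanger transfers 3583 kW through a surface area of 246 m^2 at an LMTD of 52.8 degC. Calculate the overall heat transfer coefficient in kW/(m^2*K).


From Q = U*A*LMTD, U = Q / (A * LMTD)
U = 3583 / (246 * 52.8) = 3583 / 12988.8 = 0.2759

0.2759 kW/(m^2*K)


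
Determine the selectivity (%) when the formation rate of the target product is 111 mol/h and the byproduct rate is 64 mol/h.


Selectivity = desired / (desired + undesired) * 100
Total products = 111 + 64 = 175 mol/h
S = 111 / 175 * 100
= 0.6343 * 100
= 63.43 %

63.43 %


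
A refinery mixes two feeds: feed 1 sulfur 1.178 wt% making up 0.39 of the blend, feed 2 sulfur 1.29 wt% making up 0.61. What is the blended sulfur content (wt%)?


Linear sulfur blending: S_blend = x1*S1 + x2*S2
Contribution 1: 0.39 * 1.178 = 0.45942 wt%
Contribution 2: 0.61 * 1.29 = 0.7869 wt%
S_blend = 0.45942 + 0.7869 = 1.24632

1.24632 wt%


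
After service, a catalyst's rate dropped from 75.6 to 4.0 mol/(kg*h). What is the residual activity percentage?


Activity (%) = (rate_used / rate_fresh) * 100
rate_used = 4.0, rate_fresh = 75.6
= (4.0 / 75.6) * 100
= 0.05291 * 100 = 5.291

5.291 %


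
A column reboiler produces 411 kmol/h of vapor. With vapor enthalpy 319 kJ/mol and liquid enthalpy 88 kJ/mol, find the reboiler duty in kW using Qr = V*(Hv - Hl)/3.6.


Qr = 411 * (319 - 88) / 3.6 = 411 * 231 / 3.6 = 26370

26370 kW


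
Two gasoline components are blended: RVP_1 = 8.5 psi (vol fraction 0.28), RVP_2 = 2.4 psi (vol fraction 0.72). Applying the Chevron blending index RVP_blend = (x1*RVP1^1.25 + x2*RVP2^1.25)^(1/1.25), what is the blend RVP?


Chevron index: RVP_blend = (sum xi*RVPi^1.25)^(1/1.25)
RVP^1.25 terms: 0.28 * 8.5^1.25 + 0.72 * 2.4^1.25 = 6.21458
RVP_blend = 6.21458^(1/1.25) = 4.313

4.313 psi


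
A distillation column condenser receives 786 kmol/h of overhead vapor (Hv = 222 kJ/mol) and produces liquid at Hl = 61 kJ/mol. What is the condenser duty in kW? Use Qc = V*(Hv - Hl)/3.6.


Qc = 786 * (222 - 61) / 3.6 = 786 * 161 / 3.6 = 35150

35150 kW


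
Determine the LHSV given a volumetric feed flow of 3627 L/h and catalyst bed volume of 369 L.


LHSV = volumetric feed rate / catalyst volume
= 3627 L/h / 369 L
= 9.829 h^-1

9.829 h^-1


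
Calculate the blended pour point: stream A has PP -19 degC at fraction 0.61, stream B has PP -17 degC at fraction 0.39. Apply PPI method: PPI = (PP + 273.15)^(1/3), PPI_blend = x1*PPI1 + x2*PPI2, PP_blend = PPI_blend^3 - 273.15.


PPI_1 = (-19 + 273.15)^(1/3) = 6.334272
PPI_2 = (-17 + 273.15)^(1/3) = 6.350844
PPI_blend = 0.61 * 6.334272 + 0.39 * 6.350844 = 6.340735
PP_blend = 6.340735^3 - 273.15 = 254.9287 - 273.15 = -18.22

-18.22 degC


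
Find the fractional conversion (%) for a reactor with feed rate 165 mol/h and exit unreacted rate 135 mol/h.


X = (F_in - F_out) / F_in * 100
Moles reacted = 165 - 135 = 30
X = 30 / 165 * 100
= 0.1818 * 100
= 18.18 %

18.18 %


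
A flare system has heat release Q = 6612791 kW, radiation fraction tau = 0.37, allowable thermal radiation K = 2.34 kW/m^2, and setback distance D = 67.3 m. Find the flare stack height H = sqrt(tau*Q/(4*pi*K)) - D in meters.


tau*Q/(4*pi*K) = 0.37 * 6612791 / (4 * pi * 2.34) = 83207.2
sqrt(83207.2) = 288.457
H = 288.457 - 67.3 = 221.2

221.2 m


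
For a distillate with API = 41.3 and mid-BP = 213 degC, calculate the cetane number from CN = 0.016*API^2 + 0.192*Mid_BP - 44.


CN = 0.016 * 41.3^2 + 0.192 * 213 - 44
CN = 27.29104 + 40.896 - 44 = 24.18704

24.18704


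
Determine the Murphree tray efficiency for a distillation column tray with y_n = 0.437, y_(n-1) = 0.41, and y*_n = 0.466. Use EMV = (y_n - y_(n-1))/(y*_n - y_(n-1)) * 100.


Murphree vapor efficiency: EMV = (y_n - y_(n-1)) / (y*_n - y_(n-1)) * 100
EMV = (0.437 - 0.41) / (0.466 - 0.41) * 100 = 0.027 / 0.056 * 100 = 48.21

48.21 %


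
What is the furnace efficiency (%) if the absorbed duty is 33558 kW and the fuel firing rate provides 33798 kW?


Furnace efficiency = Q_absorbed / Q_fuel * 100
= 33558 / 33798 * 100 = 99.29

99.29 %


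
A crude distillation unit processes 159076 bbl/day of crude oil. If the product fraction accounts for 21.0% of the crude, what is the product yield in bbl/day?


Crude throughput = 159076 bbl/day
Fraction yield = 21.0%
yield = throughput * fraction / 100
yield = 159076 * 21.0 / 100 = 33405.96

33405.96 bbl/day


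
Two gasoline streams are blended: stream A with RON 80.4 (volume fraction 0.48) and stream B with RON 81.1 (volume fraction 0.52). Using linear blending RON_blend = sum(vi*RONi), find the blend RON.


Linear blending: RON_blend = sum(vi * RONi)
Contribution 1: 0.48 * 80.4 = 38.592
Contribution 2: 0.52 * 81.1 = 42.172
RON_blend = 38.592 + 42.172 = 80.764

80.764


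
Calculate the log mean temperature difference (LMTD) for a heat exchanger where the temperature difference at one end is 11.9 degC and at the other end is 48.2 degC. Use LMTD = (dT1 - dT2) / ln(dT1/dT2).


LMTD = (dT1 - dT2) / ln(dT1/dT2)
= (11.9 - 48.2) / ln(11.9 / 48.2) = -36.3 / -1.39882 = 25.95

25.95 degC


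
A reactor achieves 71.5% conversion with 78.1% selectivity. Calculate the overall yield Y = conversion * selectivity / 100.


Overall yield = conversion (%) * selectivity (%) / 100
Conversion = 71.5%, Selectivity = 78.1%
Y = 71.5 * 78.1 / 100
= 55.8415 %

55.8415 %


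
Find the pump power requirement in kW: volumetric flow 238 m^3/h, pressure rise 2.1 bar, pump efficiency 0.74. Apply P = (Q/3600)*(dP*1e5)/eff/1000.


Q = 238 / 3600 = 0.0661111 m^3/s
P = 0.0661111 * (2.1 * 1e5) / 0.74 / 1000 = 18.76

18.76 kW


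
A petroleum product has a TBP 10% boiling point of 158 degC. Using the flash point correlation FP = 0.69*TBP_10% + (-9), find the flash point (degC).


FP = 0.69 * 158 + (-9) = 100.02

100.02 degC


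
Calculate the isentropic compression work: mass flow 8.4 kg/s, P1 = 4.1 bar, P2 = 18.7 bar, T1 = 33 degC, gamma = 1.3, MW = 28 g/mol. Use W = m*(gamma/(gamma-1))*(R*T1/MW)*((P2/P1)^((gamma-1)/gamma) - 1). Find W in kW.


Isentropic work: W = m*(gamma/(gamma-1))*(R*T1/MW)*((P2/P1)^((gamma-1)/gamma) - 1)
T1 = 33 + 273.15 = 306.15 K
Pressure ratio = 18.7 / 4.1 = 4.56098
Exponent = (1.3 - 1)/1.3 = 0.230769
(P2/P1)^exp - 1 = 4.56098^0.230769 - 1 = 0.419352
W = 8.4 * 1.3 / 0.3 * 8.314 * 306.15 / 28 * 0.419352 = 1388

1388 kW


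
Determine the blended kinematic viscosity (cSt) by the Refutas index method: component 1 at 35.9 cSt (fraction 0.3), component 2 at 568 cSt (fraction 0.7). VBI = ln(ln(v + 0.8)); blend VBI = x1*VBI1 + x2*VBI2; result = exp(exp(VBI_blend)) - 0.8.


Refutas method: VBN_i = 14.534*ln(ln(visc_i + 0.8)) + 10.975, blended linearly by mass fraction; since VBN is linear in VBI_i = ln(ln(visc_i + 0.8)) and the fractions sum to 1, blend VBI directly: visc = exp(exp(VBI_blend)) - 0.8
VBI_1 = ln(ln(35.9 + 0.8)) = 1.2817
VBI_2 = ln(ln(568 + 0.8)) = 1.84744
VBI_blend = 0.3 * 1.2817 + 0.7 * 1.84744 = 1.67772
visc_blend = exp(exp(1.67772)) - 0.8 = 210.5

210.5 cSt


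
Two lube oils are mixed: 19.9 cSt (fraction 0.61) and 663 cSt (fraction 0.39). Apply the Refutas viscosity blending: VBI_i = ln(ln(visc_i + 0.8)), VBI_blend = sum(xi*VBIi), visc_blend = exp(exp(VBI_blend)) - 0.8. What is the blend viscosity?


Refutas method: VBN_i = 14.534*ln(ln(visc_i + 0.8)) + 10.975, blended linearly by mass fraction; since VBN is linear in VBI_i = ln(ln(visc_i + 0.8)) and the fractions sum to 1, blend VBI directly: visc = exp(exp(VBI_blend)) - 0.8
VBI_1 = ln(ln(19.9 + 0.8)) = 1.10861
VBI_2 = ln(ln(663 + 0.8)) = 1.87149
VBI_blend = 0.61 * 1.10861 + 0.39 * 1.87149 = 1.40613
visc_blend = exp(exp(1.40613)) - 0.8 = 58.35

58.35 cSt


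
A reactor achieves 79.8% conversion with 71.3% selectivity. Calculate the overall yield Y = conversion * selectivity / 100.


Overall yield = conversion (%) * selectivity (%) / 100
Conversion = 79.8%, Selectivity = 71.3%
Y = 79.8 * 71.3 / 100
= 56.8974 %

56.8974 %


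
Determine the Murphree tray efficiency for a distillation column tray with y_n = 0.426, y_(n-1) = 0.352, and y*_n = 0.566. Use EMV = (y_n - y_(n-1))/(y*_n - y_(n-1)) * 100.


Murphree vapor efficiency: EMV = (y_n - y_(n-1)) / (y*_n - y_(n-1)) * 100
EMV = (0.426 - 0.352) / (0.566 - 0.352) * 100 = 0.074 / 0.214 * 100 = 34.58

34.58 %


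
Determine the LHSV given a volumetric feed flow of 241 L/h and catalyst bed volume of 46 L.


LHSV = volumetric feed rate / catalyst volume
= 241 L/h / 46 L
= 5.239 h^-1

5.239 h^-1


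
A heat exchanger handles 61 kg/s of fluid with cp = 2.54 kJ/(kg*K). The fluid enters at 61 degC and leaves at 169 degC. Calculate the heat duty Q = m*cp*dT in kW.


Q = m_dot * cp * delta_T
delta_T = 169 - 61 = 108 K
Q = 61 * 2.54 * 108
= 154.94 * 108
= 16733.52 kW

16733.52 kW


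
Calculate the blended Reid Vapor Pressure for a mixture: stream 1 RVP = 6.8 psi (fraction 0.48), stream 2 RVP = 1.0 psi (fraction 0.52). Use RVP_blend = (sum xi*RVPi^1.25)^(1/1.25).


Chevron index: RVP_blend = (sum xi*RVPi^1.25)^(1/1.25)
RVP^1.25 terms: 0.48 * 6.8^1.25 + 0.52 * 1.0^1.25 = 5.79081
RVP_blend = 5.79081^(1/1.25) = 4.076

4.076 psi


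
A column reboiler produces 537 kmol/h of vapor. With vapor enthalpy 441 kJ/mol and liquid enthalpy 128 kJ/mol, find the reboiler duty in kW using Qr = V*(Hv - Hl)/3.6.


Qr = 537 * (441 - 128) / 3.6 = 537 * 313 / 3.6 = 46690

46690 kW


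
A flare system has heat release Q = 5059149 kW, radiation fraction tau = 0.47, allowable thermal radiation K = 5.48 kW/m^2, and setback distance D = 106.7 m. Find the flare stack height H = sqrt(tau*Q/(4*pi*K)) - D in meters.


tau*Q/(4*pi*K) = 0.47 * 5059149 / (4 * pi * 5.48) = 34529.1
sqrt(34529.1) = 185.82
H = 185.82 - 106.7 = 79.12

79.12 m


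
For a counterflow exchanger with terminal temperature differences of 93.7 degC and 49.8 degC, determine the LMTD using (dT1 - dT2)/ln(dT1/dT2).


LMTD = (dT1 - dT2) / ln(dT1/dT2)
= (93.7 - 49.8) / ln(93.7 / 49.8) = 43.9 / 0.632083 = 69.45

69.45 degC


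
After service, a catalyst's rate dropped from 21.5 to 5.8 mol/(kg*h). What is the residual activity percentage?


Activity (%) = (rate_used / rate_fresh) * 100
rate_used = 5.8, rate_fresh = 21.5
= (5.8 / 21.5) * 100
= 0.2698 * 100 = 26.98

26.98 %


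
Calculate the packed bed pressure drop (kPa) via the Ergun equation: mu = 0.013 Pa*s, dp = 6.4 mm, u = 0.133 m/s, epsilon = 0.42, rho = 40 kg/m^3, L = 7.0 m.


dp = 6.4 mm = 0.0064 m
Viscous term = 150*0.013*0.133*(1-0.42)^2 / (0.0064^2*0.42^3) = 28749.8
Inertial term = 1.75*40*0.133^2*(1-0.42) / (0.0064*0.42^3) = 1514.61
dP/L = 28749.8 + 1514.61 = 30264.4 Pa/m
dP = 30264.4 * 7.0 / 1000 = 211.9 kPa

211.9 kPa


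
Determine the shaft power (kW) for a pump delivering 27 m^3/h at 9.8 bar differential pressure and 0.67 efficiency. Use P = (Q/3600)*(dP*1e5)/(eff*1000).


Q = 27 / 3600 = 0.0075 m^3/s
P = 0.0075 * (9.8 * 1e5) / 0.67 / 1000 = 10.97

10.97 kW


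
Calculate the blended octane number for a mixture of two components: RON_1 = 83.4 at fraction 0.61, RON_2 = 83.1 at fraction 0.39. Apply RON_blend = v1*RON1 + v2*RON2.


Linear blending: RON_blend = sum(vi * RONi)
Contribution 1: 0.61 * 83.4 = 50.874
Contribution 2: 0.39 * 83.1 = 32.409
RON_blend = 50.874 + 32.409 = 83.283

83.283
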